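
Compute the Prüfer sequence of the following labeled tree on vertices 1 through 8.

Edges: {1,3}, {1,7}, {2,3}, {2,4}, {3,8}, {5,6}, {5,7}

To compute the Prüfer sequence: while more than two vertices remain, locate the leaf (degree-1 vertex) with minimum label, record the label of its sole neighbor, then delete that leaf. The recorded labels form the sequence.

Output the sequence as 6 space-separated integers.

Step 1: leaves = {4,6,8}. Remove smallest leaf 4, emit neighbor 2.
Step 2: leaves = {2,6,8}. Remove smallest leaf 2, emit neighbor 3.
Step 3: leaves = {6,8}. Remove smallest leaf 6, emit neighbor 5.
Step 4: leaves = {5,8}. Remove smallest leaf 5, emit neighbor 7.
Step 5: leaves = {7,8}. Remove smallest leaf 7, emit neighbor 1.
Step 6: leaves = {1,8}. Remove smallest leaf 1, emit neighbor 3.
Done: 2 vertices remain (3, 8). Sequence = [2 3 5 7 1 3]

Answer: 2 3 5 7 1 3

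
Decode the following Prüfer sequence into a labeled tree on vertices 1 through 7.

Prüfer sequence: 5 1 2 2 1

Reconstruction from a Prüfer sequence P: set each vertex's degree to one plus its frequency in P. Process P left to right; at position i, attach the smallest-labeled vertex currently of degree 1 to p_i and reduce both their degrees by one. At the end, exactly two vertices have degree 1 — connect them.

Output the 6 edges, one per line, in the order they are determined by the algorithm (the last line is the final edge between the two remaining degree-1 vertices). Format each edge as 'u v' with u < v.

Initial degrees: {1:3, 2:3, 3:1, 4:1, 5:2, 6:1, 7:1}
Step 1: smallest deg-1 vertex = 3, p_1 = 5. Add edge {3,5}. Now deg[3]=0, deg[5]=1.
Step 2: smallest deg-1 vertex = 4, p_2 = 1. Add edge {1,4}. Now deg[4]=0, deg[1]=2.
Step 3: smallest deg-1 vertex = 5, p_3 = 2. Add edge {2,5}. Now deg[5]=0, deg[2]=2.
Step 4: smallest deg-1 vertex = 6, p_4 = 2. Add edge {2,6}. Now deg[6]=0, deg[2]=1.
Step 5: smallest deg-1 vertex = 2, p_5 = 1. Add edge {1,2}. Now deg[2]=0, deg[1]=1.
Final: two remaining deg-1 vertices are 1, 7. Add edge {1,7}.

Answer: 3 5
1 4
2 5
2 6
1 2
1 7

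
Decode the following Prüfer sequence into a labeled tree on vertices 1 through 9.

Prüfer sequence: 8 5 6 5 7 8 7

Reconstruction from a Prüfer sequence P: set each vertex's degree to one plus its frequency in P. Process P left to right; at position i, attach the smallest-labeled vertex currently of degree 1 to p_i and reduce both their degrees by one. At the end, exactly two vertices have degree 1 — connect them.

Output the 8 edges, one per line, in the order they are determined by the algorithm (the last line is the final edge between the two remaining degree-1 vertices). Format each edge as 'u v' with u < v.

Answer: 1 8
2 5
3 6
4 5
5 7
6 8
7 8
7 9

Derivation:
Initial degrees: {1:1, 2:1, 3:1, 4:1, 5:3, 6:2, 7:3, 8:3, 9:1}
Step 1: smallest deg-1 vertex = 1, p_1 = 8. Add edge {1,8}. Now deg[1]=0, deg[8]=2.
Step 2: smallest deg-1 vertex = 2, p_2 = 5. Add edge {2,5}. Now deg[2]=0, deg[5]=2.
Step 3: smallest deg-1 vertex = 3, p_3 = 6. Add edge {3,6}. Now deg[3]=0, deg[6]=1.
Step 4: smallest deg-1 vertex = 4, p_4 = 5. Add edge {4,5}. Now deg[4]=0, deg[5]=1.
Step 5: smallest deg-1 vertex = 5, p_5 = 7. Add edge {5,7}. Now deg[5]=0, deg[7]=2.
Step 6: smallest deg-1 vertex = 6, p_6 = 8. Add edge {6,8}. Now deg[6]=0, deg[8]=1.
Step 7: smallest deg-1 vertex = 8, p_7 = 7. Add edge {7,8}. Now deg[8]=0, deg[7]=1.
Final: two remaining deg-1 vertices are 7, 9. Add edge {7,9}.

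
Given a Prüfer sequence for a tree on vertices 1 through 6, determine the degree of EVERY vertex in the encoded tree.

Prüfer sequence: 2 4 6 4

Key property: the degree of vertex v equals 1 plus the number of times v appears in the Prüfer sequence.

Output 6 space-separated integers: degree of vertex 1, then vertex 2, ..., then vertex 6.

p_1 = 2: count[2] becomes 1
p_2 = 4: count[4] becomes 1
p_3 = 6: count[6] becomes 1
p_4 = 4: count[4] becomes 2
Degrees (1 + count): deg[1]=1+0=1, deg[2]=1+1=2, deg[3]=1+0=1, deg[4]=1+2=3, deg[5]=1+0=1, deg[6]=1+1=2

Answer: 1 2 1 3 1 2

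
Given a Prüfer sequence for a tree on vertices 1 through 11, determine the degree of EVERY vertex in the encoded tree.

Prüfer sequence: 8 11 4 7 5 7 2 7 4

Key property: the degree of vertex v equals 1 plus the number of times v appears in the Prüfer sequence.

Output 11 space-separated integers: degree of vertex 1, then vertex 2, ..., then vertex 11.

p_1 = 8: count[8] becomes 1
p_2 = 11: count[11] becomes 1
p_3 = 4: count[4] becomes 1
p_4 = 7: count[7] becomes 1
p_5 = 5: count[5] becomes 1
p_6 = 7: count[7] becomes 2
p_7 = 2: count[2] becomes 1
p_8 = 7: count[7] becomes 3
p_9 = 4: count[4] becomes 2
Degrees (1 + count): deg[1]=1+0=1, deg[2]=1+1=2, deg[3]=1+0=1, deg[4]=1+2=3, deg[5]=1+1=2, deg[6]=1+0=1, deg[7]=1+3=4, deg[8]=1+1=2, deg[9]=1+0=1, deg[10]=1+0=1, deg[11]=1+1=2

Answer: 1 2 1 3 2 1 4 2 1 1 2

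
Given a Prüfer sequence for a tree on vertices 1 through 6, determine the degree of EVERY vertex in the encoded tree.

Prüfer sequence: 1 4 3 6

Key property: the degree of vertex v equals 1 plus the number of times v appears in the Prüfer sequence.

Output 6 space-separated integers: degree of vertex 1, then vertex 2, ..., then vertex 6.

p_1 = 1: count[1] becomes 1
p_2 = 4: count[4] becomes 1
p_3 = 3: count[3] becomes 1
p_4 = 6: count[6] becomes 1
Degrees (1 + count): deg[1]=1+1=2, deg[2]=1+0=1, deg[3]=1+1=2, deg[4]=1+1=2, deg[5]=1+0=1, deg[6]=1+1=2

Answer: 2 1 2 2 1 2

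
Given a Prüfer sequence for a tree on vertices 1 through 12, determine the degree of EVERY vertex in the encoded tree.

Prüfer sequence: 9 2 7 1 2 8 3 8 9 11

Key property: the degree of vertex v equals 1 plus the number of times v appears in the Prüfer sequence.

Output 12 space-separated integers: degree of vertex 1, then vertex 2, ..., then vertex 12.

Answer: 2 3 2 1 1 1 2 3 3 1 2 1

Derivation:
p_1 = 9: count[9] becomes 1
p_2 = 2: count[2] becomes 1
p_3 = 7: count[7] becomes 1
p_4 = 1: count[1] becomes 1
p_5 = 2: count[2] becomes 2
p_6 = 8: count[8] becomes 1
p_7 = 3: count[3] becomes 1
p_8 = 8: count[8] becomes 2
p_9 = 9: count[9] becomes 2
p_10 = 11: count[11] becomes 1
Degrees (1 + count): deg[1]=1+1=2, deg[2]=1+2=3, deg[3]=1+1=2, deg[4]=1+0=1, deg[5]=1+0=1, deg[6]=1+0=1, deg[7]=1+1=2, deg[8]=1+2=3, deg[9]=1+2=3, deg[10]=1+0=1, deg[11]=1+1=2, deg[12]=1+0=1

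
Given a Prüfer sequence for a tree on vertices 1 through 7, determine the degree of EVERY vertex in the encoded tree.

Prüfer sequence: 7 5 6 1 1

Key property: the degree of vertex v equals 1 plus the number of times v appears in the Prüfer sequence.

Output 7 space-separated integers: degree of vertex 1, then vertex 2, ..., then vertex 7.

p_1 = 7: count[7] becomes 1
p_2 = 5: count[5] becomes 1
p_3 = 6: count[6] becomes 1
p_4 = 1: count[1] becomes 1
p_5 = 1: count[1] becomes 2
Degrees (1 + count): deg[1]=1+2=3, deg[2]=1+0=1, deg[3]=1+0=1, deg[4]=1+0=1, deg[5]=1+1=2, deg[6]=1+1=2, deg[7]=1+1=2

Answer: 3 1 1 1 2 2 2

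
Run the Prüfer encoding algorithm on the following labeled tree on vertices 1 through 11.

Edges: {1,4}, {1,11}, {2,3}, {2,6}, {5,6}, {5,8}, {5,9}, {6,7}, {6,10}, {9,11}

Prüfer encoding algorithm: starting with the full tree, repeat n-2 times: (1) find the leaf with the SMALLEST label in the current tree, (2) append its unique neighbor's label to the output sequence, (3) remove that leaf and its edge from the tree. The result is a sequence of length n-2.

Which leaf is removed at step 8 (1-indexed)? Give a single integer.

Answer: 6

Derivation:
Step 1: current leaves = {3,4,7,8,10}. Remove leaf 3 (neighbor: 2).
Step 2: current leaves = {2,4,7,8,10}. Remove leaf 2 (neighbor: 6).
Step 3: current leaves = {4,7,8,10}. Remove leaf 4 (neighbor: 1).
Step 4: current leaves = {1,7,8,10}. Remove leaf 1 (neighbor: 11).
Step 5: current leaves = {7,8,10,11}. Remove leaf 7 (neighbor: 6).
Step 6: current leaves = {8,10,11}. Remove leaf 8 (neighbor: 5).
Step 7: current leaves = {10,11}. Remove leaf 10 (neighbor: 6).
Step 8: current leaves = {6,11}. Remove leaf 6 (neighbor: 5).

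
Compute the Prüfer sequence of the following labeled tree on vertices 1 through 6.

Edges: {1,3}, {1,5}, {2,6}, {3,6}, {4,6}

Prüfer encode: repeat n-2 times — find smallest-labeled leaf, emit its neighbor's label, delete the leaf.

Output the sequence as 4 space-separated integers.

Step 1: leaves = {2,4,5}. Remove smallest leaf 2, emit neighbor 6.
Step 2: leaves = {4,5}. Remove smallest leaf 4, emit neighbor 6.
Step 3: leaves = {5,6}. Remove smallest leaf 5, emit neighbor 1.
Step 4: leaves = {1,6}. Remove smallest leaf 1, emit neighbor 3.
Done: 2 vertices remain (3, 6). Sequence = [6 6 1 3]

Answer: 6 6 1 3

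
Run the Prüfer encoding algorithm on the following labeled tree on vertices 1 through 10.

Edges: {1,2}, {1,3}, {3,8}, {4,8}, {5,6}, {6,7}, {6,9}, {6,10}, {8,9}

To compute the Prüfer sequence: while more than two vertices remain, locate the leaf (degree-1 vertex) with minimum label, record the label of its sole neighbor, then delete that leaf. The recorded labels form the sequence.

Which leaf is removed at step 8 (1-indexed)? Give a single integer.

Step 1: current leaves = {2,4,5,7,10}. Remove leaf 2 (neighbor: 1).
Step 2: current leaves = {1,4,5,7,10}. Remove leaf 1 (neighbor: 3).
Step 3: current leaves = {3,4,5,7,10}. Remove leaf 3 (neighbor: 8).
Step 4: current leaves = {4,5,7,10}. Remove leaf 4 (neighbor: 8).
Step 5: current leaves = {5,7,8,10}. Remove leaf 5 (neighbor: 6).
Step 6: current leaves = {7,8,10}. Remove leaf 7 (neighbor: 6).
Step 7: current leaves = {8,10}. Remove leaf 8 (neighbor: 9).
Step 8: current leaves = {9,10}. Remove leaf 9 (neighbor: 6).

Answer: 9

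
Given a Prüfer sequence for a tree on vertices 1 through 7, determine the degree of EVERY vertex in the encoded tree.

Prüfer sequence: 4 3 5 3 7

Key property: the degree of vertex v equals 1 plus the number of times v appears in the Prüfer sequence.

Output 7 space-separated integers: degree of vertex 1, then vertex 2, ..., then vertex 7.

Answer: 1 1 3 2 2 1 2

Derivation:
p_1 = 4: count[4] becomes 1
p_2 = 3: count[3] becomes 1
p_3 = 5: count[5] becomes 1
p_4 = 3: count[3] becomes 2
p_5 = 7: count[7] becomes 1
Degrees (1 + count): deg[1]=1+0=1, deg[2]=1+0=1, deg[3]=1+2=3, deg[4]=1+1=2, deg[5]=1+1=2, deg[6]=1+0=1, deg[7]=1+1=2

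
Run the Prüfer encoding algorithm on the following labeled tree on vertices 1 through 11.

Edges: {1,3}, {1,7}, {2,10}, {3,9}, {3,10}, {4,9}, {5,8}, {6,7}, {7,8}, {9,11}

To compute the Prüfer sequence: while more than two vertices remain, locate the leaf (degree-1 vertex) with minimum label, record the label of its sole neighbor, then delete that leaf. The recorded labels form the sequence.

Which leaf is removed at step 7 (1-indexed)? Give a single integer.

Answer: 1

Derivation:
Step 1: current leaves = {2,4,5,6,11}. Remove leaf 2 (neighbor: 10).
Step 2: current leaves = {4,5,6,10,11}. Remove leaf 4 (neighbor: 9).
Step 3: current leaves = {5,6,10,11}. Remove leaf 5 (neighbor: 8).
Step 4: current leaves = {6,8,10,11}. Remove leaf 6 (neighbor: 7).
Step 5: current leaves = {8,10,11}. Remove leaf 8 (neighbor: 7).
Step 6: current leaves = {7,10,11}. Remove leaf 7 (neighbor: 1).
Step 7: current leaves = {1,10,11}. Remove leaf 1 (neighbor: 3).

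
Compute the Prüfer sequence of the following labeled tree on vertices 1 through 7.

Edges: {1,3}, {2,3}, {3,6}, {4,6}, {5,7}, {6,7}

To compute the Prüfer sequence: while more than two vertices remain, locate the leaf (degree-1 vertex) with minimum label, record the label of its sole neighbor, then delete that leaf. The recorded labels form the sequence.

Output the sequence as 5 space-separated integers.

Step 1: leaves = {1,2,4,5}. Remove smallest leaf 1, emit neighbor 3.
Step 2: leaves = {2,4,5}. Remove smallest leaf 2, emit neighbor 3.
Step 3: leaves = {3,4,5}. Remove smallest leaf 3, emit neighbor 6.
Step 4: leaves = {4,5}. Remove smallest leaf 4, emit neighbor 6.
Step 5: leaves = {5,6}. Remove smallest leaf 5, emit neighbor 7.
Done: 2 vertices remain (6, 7). Sequence = [3 3 6 6 7]

Answer: 3 3 6 6 7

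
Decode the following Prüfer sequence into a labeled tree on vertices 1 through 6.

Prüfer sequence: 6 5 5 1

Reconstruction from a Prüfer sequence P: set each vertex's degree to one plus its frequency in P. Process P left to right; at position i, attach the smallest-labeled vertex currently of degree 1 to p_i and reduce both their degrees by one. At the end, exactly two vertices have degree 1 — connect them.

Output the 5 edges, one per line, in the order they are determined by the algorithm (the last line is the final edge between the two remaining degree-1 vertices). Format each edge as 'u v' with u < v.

Initial degrees: {1:2, 2:1, 3:1, 4:1, 5:3, 6:2}
Step 1: smallest deg-1 vertex = 2, p_1 = 6. Add edge {2,6}. Now deg[2]=0, deg[6]=1.
Step 2: smallest deg-1 vertex = 3, p_2 = 5. Add edge {3,5}. Now deg[3]=0, deg[5]=2.
Step 3: smallest deg-1 vertex = 4, p_3 = 5. Add edge {4,5}. Now deg[4]=0, deg[5]=1.
Step 4: smallest deg-1 vertex = 5, p_4 = 1. Add edge {1,5}. Now deg[5]=0, deg[1]=1.
Final: two remaining deg-1 vertices are 1, 6. Add edge {1,6}.

Answer: 2 6
3 5
4 5
1 5
1 6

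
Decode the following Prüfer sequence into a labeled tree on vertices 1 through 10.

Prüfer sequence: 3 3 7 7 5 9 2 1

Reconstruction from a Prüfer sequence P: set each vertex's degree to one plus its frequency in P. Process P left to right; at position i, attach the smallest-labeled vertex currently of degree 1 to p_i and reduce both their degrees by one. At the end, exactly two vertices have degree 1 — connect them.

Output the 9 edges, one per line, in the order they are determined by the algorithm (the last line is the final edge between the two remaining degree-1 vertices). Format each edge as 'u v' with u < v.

Initial degrees: {1:2, 2:2, 3:3, 4:1, 5:2, 6:1, 7:3, 8:1, 9:2, 10:1}
Step 1: smallest deg-1 vertex = 4, p_1 = 3. Add edge {3,4}. Now deg[4]=0, deg[3]=2.
Step 2: smallest deg-1 vertex = 6, p_2 = 3. Add edge {3,6}. Now deg[6]=0, deg[3]=1.
Step 3: smallest deg-1 vertex = 3, p_3 = 7. Add edge {3,7}. Now deg[3]=0, deg[7]=2.
Step 4: smallest deg-1 vertex = 8, p_4 = 7. Add edge {7,8}. Now deg[8]=0, deg[7]=1.
Step 5: smallest deg-1 vertex = 7, p_5 = 5. Add edge {5,7}. Now deg[7]=0, deg[5]=1.
Step 6: smallest deg-1 vertex = 5, p_6 = 9. Add edge {5,9}. Now deg[5]=0, deg[9]=1.
Step 7: smallest deg-1 vertex = 9, p_7 = 2. Add edge {2,9}. Now deg[9]=0, deg[2]=1.
Step 8: smallest deg-1 vertex = 2, p_8 = 1. Add edge {1,2}. Now deg[2]=0, deg[1]=1.
Final: two remaining deg-1 vertices are 1, 10. Add edge {1,10}.

Answer: 3 4
3 6
3 7
7 8
5 7
5 9
2 9
1 2
1 10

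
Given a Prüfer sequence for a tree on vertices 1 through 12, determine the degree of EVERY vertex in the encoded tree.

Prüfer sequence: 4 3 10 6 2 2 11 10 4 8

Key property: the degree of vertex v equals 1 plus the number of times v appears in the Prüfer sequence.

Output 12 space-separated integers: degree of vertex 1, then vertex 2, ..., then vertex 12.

p_1 = 4: count[4] becomes 1
p_2 = 3: count[3] becomes 1
p_3 = 10: count[10] becomes 1
p_4 = 6: count[6] becomes 1
p_5 = 2: count[2] becomes 1
p_6 = 2: count[2] becomes 2
p_7 = 11: count[11] becomes 1
p_8 = 10: count[10] becomes 2
p_9 = 4: count[4] becomes 2
p_10 = 8: count[8] becomes 1
Degrees (1 + count): deg[1]=1+0=1, deg[2]=1+2=3, deg[3]=1+1=2, deg[4]=1+2=3, deg[5]=1+0=1, deg[6]=1+1=2, deg[7]=1+0=1, deg[8]=1+1=2, deg[9]=1+0=1, deg[10]=1+2=3, deg[11]=1+1=2, deg[12]=1+0=1

Answer: 1 3 2 3 1 2 1 2 1 3 2 1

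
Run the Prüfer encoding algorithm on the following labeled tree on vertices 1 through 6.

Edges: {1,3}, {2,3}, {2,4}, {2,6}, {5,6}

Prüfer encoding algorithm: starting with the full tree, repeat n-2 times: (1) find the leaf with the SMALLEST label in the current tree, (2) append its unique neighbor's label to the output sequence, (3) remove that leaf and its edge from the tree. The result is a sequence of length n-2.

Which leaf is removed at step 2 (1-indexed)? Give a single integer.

Answer: 3

Derivation:
Step 1: current leaves = {1,4,5}. Remove leaf 1 (neighbor: 3).
Step 2: current leaves = {3,4,5}. Remove leaf 3 (neighbor: 2).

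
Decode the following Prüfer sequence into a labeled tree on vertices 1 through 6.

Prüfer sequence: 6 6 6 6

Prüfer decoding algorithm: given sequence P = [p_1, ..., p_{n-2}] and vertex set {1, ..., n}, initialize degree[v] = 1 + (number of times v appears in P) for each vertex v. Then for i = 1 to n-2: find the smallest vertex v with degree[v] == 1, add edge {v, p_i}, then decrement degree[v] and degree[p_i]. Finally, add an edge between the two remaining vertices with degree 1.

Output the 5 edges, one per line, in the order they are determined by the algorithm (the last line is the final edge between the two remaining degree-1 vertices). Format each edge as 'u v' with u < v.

Initial degrees: {1:1, 2:1, 3:1, 4:1, 5:1, 6:5}
Step 1: smallest deg-1 vertex = 1, p_1 = 6. Add edge {1,6}. Now deg[1]=0, deg[6]=4.
Step 2: smallest deg-1 vertex = 2, p_2 = 6. Add edge {2,6}. Now deg[2]=0, deg[6]=3.
Step 3: smallest deg-1 vertex = 3, p_3 = 6. Add edge {3,6}. Now deg[3]=0, deg[6]=2.
Step 4: smallest deg-1 vertex = 4, p_4 = 6. Add edge {4,6}. Now deg[4]=0, deg[6]=1.
Final: two remaining deg-1 vertices are 5, 6. Add edge {5,6}.

Answer: 1 6
2 6
3 6
4 6
5 6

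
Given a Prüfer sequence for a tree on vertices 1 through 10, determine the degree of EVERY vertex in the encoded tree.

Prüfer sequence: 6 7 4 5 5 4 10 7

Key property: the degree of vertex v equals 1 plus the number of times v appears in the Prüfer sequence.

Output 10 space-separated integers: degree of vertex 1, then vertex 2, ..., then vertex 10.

Answer: 1 1 1 3 3 2 3 1 1 2

Derivation:
p_1 = 6: count[6] becomes 1
p_2 = 7: count[7] becomes 1
p_3 = 4: count[4] becomes 1
p_4 = 5: count[5] becomes 1
p_5 = 5: count[5] becomes 2
p_6 = 4: count[4] becomes 2
p_7 = 10: count[10] becomes 1
p_8 = 7: count[7] becomes 2
Degrees (1 + count): deg[1]=1+0=1, deg[2]=1+0=1, deg[3]=1+0=1, deg[4]=1+2=3, deg[5]=1+2=3, deg[6]=1+1=2, deg[7]=1+2=3, deg[8]=1+0=1, deg[9]=1+0=1, deg[10]=1+1=2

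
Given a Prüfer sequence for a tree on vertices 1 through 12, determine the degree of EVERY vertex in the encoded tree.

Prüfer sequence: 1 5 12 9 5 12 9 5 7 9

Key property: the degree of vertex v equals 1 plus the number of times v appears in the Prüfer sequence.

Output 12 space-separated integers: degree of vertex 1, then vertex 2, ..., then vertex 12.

p_1 = 1: count[1] becomes 1
p_2 = 5: count[5] becomes 1
p_3 = 12: count[12] becomes 1
p_4 = 9: count[9] becomes 1
p_5 = 5: count[5] becomes 2
p_6 = 12: count[12] becomes 2
p_7 = 9: count[9] becomes 2
p_8 = 5: count[5] becomes 3
p_9 = 7: count[7] becomes 1
p_10 = 9: count[9] becomes 3
Degrees (1 + count): deg[1]=1+1=2, deg[2]=1+0=1, deg[3]=1+0=1, deg[4]=1+0=1, deg[5]=1+3=4, deg[6]=1+0=1, deg[7]=1+1=2, deg[8]=1+0=1, deg[9]=1+3=4, deg[10]=1+0=1, deg[11]=1+0=1, deg[12]=1+2=3

Answer: 2 1 1 1 4 1 2 1 4 1 1 3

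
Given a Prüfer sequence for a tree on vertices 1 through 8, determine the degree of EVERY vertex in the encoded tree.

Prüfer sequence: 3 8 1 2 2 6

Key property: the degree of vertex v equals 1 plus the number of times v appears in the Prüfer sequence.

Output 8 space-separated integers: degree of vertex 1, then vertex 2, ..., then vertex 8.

Answer: 2 3 2 1 1 2 1 2

Derivation:
p_1 = 3: count[3] becomes 1
p_2 = 8: count[8] becomes 1
p_3 = 1: count[1] becomes 1
p_4 = 2: count[2] becomes 1
p_5 = 2: count[2] becomes 2
p_6 = 6: count[6] becomes 1
Degrees (1 + count): deg[1]=1+1=2, deg[2]=1+2=3, deg[3]=1+1=2, deg[4]=1+0=1, deg[5]=1+0=1, deg[6]=1+1=2, deg[7]=1+0=1, deg[8]=1+1=2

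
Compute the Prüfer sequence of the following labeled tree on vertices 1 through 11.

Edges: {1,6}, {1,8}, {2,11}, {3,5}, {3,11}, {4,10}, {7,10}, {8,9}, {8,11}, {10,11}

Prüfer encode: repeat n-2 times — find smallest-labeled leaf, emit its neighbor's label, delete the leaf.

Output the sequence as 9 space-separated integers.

Answer: 11 10 3 11 1 8 10 8 11

Derivation:
Step 1: leaves = {2,4,5,6,7,9}. Remove smallest leaf 2, emit neighbor 11.
Step 2: leaves = {4,5,6,7,9}. Remove smallest leaf 4, emit neighbor 10.
Step 3: leaves = {5,6,7,9}. Remove smallest leaf 5, emit neighbor 3.
Step 4: leaves = {3,6,7,9}. Remove smallest leaf 3, emit neighbor 11.
Step 5: leaves = {6,7,9}. Remove smallest leaf 6, emit neighbor 1.
Step 6: leaves = {1,7,9}. Remove smallest leaf 1, emit neighbor 8.
Step 7: leaves = {7,9}. Remove smallest leaf 7, emit neighbor 10.
Step 8: leaves = {9,10}. Remove smallest leaf 9, emit neighbor 8.
Step 9: leaves = {8,10}. Remove smallest leaf 8, emit neighbor 11.
Done: 2 vertices remain (10, 11). Sequence = [11 10 3 11 1 8 10 8 11]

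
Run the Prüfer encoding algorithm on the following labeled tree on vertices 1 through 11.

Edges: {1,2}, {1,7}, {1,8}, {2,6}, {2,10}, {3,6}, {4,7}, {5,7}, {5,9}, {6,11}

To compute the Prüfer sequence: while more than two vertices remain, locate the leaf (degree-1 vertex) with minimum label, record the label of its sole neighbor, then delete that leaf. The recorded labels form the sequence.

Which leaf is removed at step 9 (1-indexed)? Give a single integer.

Answer: 2

Derivation:
Step 1: current leaves = {3,4,8,9,10,11}. Remove leaf 3 (neighbor: 6).
Step 2: current leaves = {4,8,9,10,11}. Remove leaf 4 (neighbor: 7).
Step 3: current leaves = {8,9,10,11}. Remove leaf 8 (neighbor: 1).
Step 4: current leaves = {9,10,11}. Remove leaf 9 (neighbor: 5).
Step 5: current leaves = {5,10,11}. Remove leaf 5 (neighbor: 7).
Step 6: current leaves = {7,10,11}. Remove leaf 7 (neighbor: 1).
Step 7: current leaves = {1,10,11}. Remove leaf 1 (neighbor: 2).
Step 8: current leaves = {10,11}. Remove leaf 10 (neighbor: 2).
Step 9: current leaves = {2,11}. Remove leaf 2 (neighbor: 6).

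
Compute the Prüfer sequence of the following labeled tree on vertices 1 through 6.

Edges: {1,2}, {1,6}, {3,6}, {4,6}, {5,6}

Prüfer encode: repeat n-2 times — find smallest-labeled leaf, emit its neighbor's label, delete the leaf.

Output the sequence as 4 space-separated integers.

Step 1: leaves = {2,3,4,5}. Remove smallest leaf 2, emit neighbor 1.
Step 2: leaves = {1,3,4,5}. Remove smallest leaf 1, emit neighbor 6.
Step 3: leaves = {3,4,5}. Remove smallest leaf 3, emit neighbor 6.
Step 4: leaves = {4,5}. Remove smallest leaf 4, emit neighbor 6.
Done: 2 vertices remain (5, 6). Sequence = [1 6 6 6]

Answer: 1 6 6 6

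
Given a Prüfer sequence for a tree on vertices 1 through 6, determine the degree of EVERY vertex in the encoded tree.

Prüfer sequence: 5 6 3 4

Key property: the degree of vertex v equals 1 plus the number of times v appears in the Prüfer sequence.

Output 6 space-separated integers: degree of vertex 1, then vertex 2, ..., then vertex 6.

Answer: 1 1 2 2 2 2

Derivation:
p_1 = 5: count[5] becomes 1
p_2 = 6: count[6] becomes 1
p_3 = 3: count[3] becomes 1
p_4 = 4: count[4] becomes 1
Degrees (1 + count): deg[1]=1+0=1, deg[2]=1+0=1, deg[3]=1+1=2, deg[4]=1+1=2, deg[5]=1+1=2, deg[6]=1+1=2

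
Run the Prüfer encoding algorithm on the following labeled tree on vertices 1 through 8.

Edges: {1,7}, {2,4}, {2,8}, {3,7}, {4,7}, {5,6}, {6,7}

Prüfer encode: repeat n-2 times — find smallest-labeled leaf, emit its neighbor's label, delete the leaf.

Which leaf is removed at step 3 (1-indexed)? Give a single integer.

Answer: 5

Derivation:
Step 1: current leaves = {1,3,5,8}. Remove leaf 1 (neighbor: 7).
Step 2: current leaves = {3,5,8}. Remove leaf 3 (neighbor: 7).
Step 3: current leaves = {5,8}. Remove leaf 5 (neighbor: 6).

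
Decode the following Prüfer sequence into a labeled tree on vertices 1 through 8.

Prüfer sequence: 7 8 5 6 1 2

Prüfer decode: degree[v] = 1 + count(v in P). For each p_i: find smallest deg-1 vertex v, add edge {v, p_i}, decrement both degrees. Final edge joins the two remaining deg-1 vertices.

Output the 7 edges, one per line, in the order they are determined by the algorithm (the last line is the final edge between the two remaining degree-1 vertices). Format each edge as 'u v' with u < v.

Initial degrees: {1:2, 2:2, 3:1, 4:1, 5:2, 6:2, 7:2, 8:2}
Step 1: smallest deg-1 vertex = 3, p_1 = 7. Add edge {3,7}. Now deg[3]=0, deg[7]=1.
Step 2: smallest deg-1 vertex = 4, p_2 = 8. Add edge {4,8}. Now deg[4]=0, deg[8]=1.
Step 3: smallest deg-1 vertex = 7, p_3 = 5. Add edge {5,7}. Now deg[7]=0, deg[5]=1.
Step 4: smallest deg-1 vertex = 5, p_4 = 6. Add edge {5,6}. Now deg[5]=0, deg[6]=1.
Step 5: smallest deg-1 vertex = 6, p_5 = 1. Add edge {1,6}. Now deg[6]=0, deg[1]=1.
Step 6: smallest deg-1 vertex = 1, p_6 = 2. Add edge {1,2}. Now deg[1]=0, deg[2]=1.
Final: two remaining deg-1 vertices are 2, 8. Add edge {2,8}.

Answer: 3 7
4 8
5 7
5 6
1 6
1 2
2 8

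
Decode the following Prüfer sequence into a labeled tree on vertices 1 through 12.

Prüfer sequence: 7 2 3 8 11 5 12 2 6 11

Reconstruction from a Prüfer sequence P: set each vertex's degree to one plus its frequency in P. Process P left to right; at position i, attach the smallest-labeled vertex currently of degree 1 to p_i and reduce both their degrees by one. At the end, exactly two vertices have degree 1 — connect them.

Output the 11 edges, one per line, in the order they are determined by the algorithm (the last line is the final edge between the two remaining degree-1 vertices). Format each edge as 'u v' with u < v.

Initial degrees: {1:1, 2:3, 3:2, 4:1, 5:2, 6:2, 7:2, 8:2, 9:1, 10:1, 11:3, 12:2}
Step 1: smallest deg-1 vertex = 1, p_1 = 7. Add edge {1,7}. Now deg[1]=0, deg[7]=1.
Step 2: smallest deg-1 vertex = 4, p_2 = 2. Add edge {2,4}. Now deg[4]=0, deg[2]=2.
Step 3: smallest deg-1 vertex = 7, p_3 = 3. Add edge {3,7}. Now deg[7]=0, deg[3]=1.
Step 4: smallest deg-1 vertex = 3, p_4 = 8. Add edge {3,8}. Now deg[3]=0, deg[8]=1.
Step 5: smallest deg-1 vertex = 8, p_5 = 11. Add edge {8,11}. Now deg[8]=0, deg[11]=2.
Step 6: smallest deg-1 vertex = 9, p_6 = 5. Add edge {5,9}. Now deg[9]=0, deg[5]=1.
Step 7: smallest deg-1 vertex = 5, p_7 = 12. Add edge {5,12}. Now deg[5]=0, deg[12]=1.
Step 8: smallest deg-1 vertex = 10, p_8 = 2. Add edge {2,10}. Now deg[10]=0, deg[2]=1.
Step 9: smallest deg-1 vertex = 2, p_9 = 6. Add edge {2,6}. Now deg[2]=0, deg[6]=1.
Step 10: smallest deg-1 vertex = 6, p_10 = 11. Add edge {6,11}. Now deg[6]=0, deg[11]=1.
Final: two remaining deg-1 vertices are 11, 12. Add edge {11,12}.

Answer: 1 7
2 4
3 7
3 8
8 11
5 9
5 12
2 10
2 6
6 11
11 12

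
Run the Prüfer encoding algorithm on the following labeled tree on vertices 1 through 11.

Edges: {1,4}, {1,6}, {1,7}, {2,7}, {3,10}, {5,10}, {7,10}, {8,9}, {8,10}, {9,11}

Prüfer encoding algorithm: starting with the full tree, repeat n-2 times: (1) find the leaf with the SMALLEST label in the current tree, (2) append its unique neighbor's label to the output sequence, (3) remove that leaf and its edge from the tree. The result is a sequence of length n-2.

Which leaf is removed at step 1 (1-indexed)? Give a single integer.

Step 1: current leaves = {2,3,4,5,6,11}. Remove leaf 2 (neighbor: 7).

Answer: 2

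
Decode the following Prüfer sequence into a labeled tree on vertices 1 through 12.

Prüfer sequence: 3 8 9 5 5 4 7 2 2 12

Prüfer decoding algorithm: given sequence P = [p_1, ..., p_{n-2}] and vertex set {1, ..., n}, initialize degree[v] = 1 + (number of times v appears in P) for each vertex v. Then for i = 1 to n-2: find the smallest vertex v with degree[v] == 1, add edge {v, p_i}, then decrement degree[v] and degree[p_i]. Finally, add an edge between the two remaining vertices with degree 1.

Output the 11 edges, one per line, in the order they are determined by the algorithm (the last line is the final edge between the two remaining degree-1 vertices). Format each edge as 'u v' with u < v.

Initial degrees: {1:1, 2:3, 3:2, 4:2, 5:3, 6:1, 7:2, 8:2, 9:2, 10:1, 11:1, 12:2}
Step 1: smallest deg-1 vertex = 1, p_1 = 3. Add edge {1,3}. Now deg[1]=0, deg[3]=1.
Step 2: smallest deg-1 vertex = 3, p_2 = 8. Add edge {3,8}. Now deg[3]=0, deg[8]=1.
Step 3: smallest deg-1 vertex = 6, p_3 = 9. Add edge {6,9}. Now deg[6]=0, deg[9]=1.
Step 4: smallest deg-1 vertex = 8, p_4 = 5. Add edge {5,8}. Now deg[8]=0, deg[5]=2.
Step 5: smallest deg-1 vertex = 9, p_5 = 5. Add edge {5,9}. Now deg[9]=0, deg[5]=1.
Step 6: smallest deg-1 vertex = 5, p_6 = 4. Add edge {4,5}. Now deg[5]=0, deg[4]=1.
Step 7: smallest deg-1 vertex = 4, p_7 = 7. Add edge {4,7}. Now deg[4]=0, deg[7]=1.
Step 8: smallest deg-1 vertex = 7, p_8 = 2. Add edge {2,7}. Now deg[7]=0, deg[2]=2.
Step 9: smallest deg-1 vertex = 10, p_9 = 2. Add edge {2,10}. Now deg[10]=0, deg[2]=1.
Step 10: smallest deg-1 vertex = 2, p_10 = 12. Add edge {2,12}. Now deg[2]=0, deg[12]=1.
Final: two remaining deg-1 vertices are 11, 12. Add edge {11,12}.

Answer: 1 3
3 8
6 9
5 8
5 9
4 5
4 7
2 7
2 10
2 12
11 12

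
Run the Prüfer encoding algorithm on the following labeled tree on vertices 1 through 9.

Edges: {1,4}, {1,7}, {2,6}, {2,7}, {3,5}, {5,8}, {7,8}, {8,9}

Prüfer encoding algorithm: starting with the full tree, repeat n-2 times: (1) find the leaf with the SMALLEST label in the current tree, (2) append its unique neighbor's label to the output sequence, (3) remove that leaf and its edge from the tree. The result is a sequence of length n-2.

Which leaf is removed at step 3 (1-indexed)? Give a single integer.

Step 1: current leaves = {3,4,6,9}. Remove leaf 3 (neighbor: 5).
Step 2: current leaves = {4,5,6,9}. Remove leaf 4 (neighbor: 1).
Step 3: current leaves = {1,5,6,9}. Remove leaf 1 (neighbor: 7).

Answer: 1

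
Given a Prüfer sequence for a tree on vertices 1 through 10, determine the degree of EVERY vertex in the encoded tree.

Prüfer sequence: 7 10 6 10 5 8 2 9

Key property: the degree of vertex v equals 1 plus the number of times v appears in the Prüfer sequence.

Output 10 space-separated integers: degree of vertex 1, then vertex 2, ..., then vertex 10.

p_1 = 7: count[7] becomes 1
p_2 = 10: count[10] becomes 1
p_3 = 6: count[6] becomes 1
p_4 = 10: count[10] becomes 2
p_5 = 5: count[5] becomes 1
p_6 = 8: count[8] becomes 1
p_7 = 2: count[2] becomes 1
p_8 = 9: count[9] becomes 1
Degrees (1 + count): deg[1]=1+0=1, deg[2]=1+1=2, deg[3]=1+0=1, deg[4]=1+0=1, deg[5]=1+1=2, deg[6]=1+1=2, deg[7]=1+1=2, deg[8]=1+1=2, deg[9]=1+1=2, deg[10]=1+2=3

Answer: 1 2 1 1 2 2 2 2 2 3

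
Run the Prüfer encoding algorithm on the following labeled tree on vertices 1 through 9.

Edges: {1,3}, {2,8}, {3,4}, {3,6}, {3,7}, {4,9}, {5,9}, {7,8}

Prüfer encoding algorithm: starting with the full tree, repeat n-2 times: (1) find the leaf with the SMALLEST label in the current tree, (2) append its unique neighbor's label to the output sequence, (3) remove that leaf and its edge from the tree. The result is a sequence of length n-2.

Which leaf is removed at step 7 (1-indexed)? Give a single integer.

Step 1: current leaves = {1,2,5,6}. Remove leaf 1 (neighbor: 3).
Step 2: current leaves = {2,5,6}. Remove leaf 2 (neighbor: 8).
Step 3: current leaves = {5,6,8}. Remove leaf 5 (neighbor: 9).
Step 4: current leaves = {6,8,9}. Remove leaf 6 (neighbor: 3).
Step 5: current leaves = {8,9}. Remove leaf 8 (neighbor: 7).
Step 6: current leaves = {7,9}. Remove leaf 7 (neighbor: 3).
Step 7: current leaves = {3,9}. Remove leaf 3 (neighbor: 4).

Answer: 3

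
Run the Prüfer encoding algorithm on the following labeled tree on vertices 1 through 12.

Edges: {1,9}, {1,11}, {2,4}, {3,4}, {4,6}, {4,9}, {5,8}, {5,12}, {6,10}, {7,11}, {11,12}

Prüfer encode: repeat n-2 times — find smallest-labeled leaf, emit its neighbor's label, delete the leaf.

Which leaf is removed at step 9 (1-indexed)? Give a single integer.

Step 1: current leaves = {2,3,7,8,10}. Remove leaf 2 (neighbor: 4).
Step 2: current leaves = {3,7,8,10}. Remove leaf 3 (neighbor: 4).
Step 3: current leaves = {7,8,10}. Remove leaf 7 (neighbor: 11).
Step 4: current leaves = {8,10}. Remove leaf 8 (neighbor: 5).
Step 5: current leaves = {5,10}. Remove leaf 5 (neighbor: 12).
Step 6: current leaves = {10,12}. Remove leaf 10 (neighbor: 6).
Step 7: current leaves = {6,12}. Remove leaf 6 (neighbor: 4).
Step 8: current leaves = {4,12}. Remove leaf 4 (neighbor: 9).
Step 9: current leaves = {9,12}. Remove leaf 9 (neighbor: 1).

Answer: 9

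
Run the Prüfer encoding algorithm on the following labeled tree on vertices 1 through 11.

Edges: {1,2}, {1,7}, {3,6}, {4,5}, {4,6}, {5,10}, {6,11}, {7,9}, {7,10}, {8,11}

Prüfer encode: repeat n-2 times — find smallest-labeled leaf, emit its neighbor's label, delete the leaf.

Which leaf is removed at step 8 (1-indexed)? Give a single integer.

Answer: 5

Derivation:
Step 1: current leaves = {2,3,8,9}. Remove leaf 2 (neighbor: 1).
Step 2: current leaves = {1,3,8,9}. Remove leaf 1 (neighbor: 7).
Step 3: current leaves = {3,8,9}. Remove leaf 3 (neighbor: 6).
Step 4: current leaves = {8,9}. Remove leaf 8 (neighbor: 11).
Step 5: current leaves = {9,11}. Remove leaf 9 (neighbor: 7).
Step 6: current leaves = {7,11}. Remove leaf 7 (neighbor: 10).
Step 7: current leaves = {10,11}. Remove leaf 10 (neighbor: 5).
Step 8: current leaves = {5,11}. Remove leaf 5 (neighbor: 4).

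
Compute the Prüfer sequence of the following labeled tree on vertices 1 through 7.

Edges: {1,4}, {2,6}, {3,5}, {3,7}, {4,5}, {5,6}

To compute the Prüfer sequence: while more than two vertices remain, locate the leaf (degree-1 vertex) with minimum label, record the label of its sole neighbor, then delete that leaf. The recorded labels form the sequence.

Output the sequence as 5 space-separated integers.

Answer: 4 6 5 5 3

Derivation:
Step 1: leaves = {1,2,7}. Remove smallest leaf 1, emit neighbor 4.
Step 2: leaves = {2,4,7}. Remove smallest leaf 2, emit neighbor 6.
Step 3: leaves = {4,6,7}. Remove smallest leaf 4, emit neighbor 5.
Step 4: leaves = {6,7}. Remove smallest leaf 6, emit neighbor 5.
Step 5: leaves = {5,7}. Remove smallest leaf 5, emit neighbor 3.
Done: 2 vertices remain (3, 7). Sequence = [4 6 5 5 3]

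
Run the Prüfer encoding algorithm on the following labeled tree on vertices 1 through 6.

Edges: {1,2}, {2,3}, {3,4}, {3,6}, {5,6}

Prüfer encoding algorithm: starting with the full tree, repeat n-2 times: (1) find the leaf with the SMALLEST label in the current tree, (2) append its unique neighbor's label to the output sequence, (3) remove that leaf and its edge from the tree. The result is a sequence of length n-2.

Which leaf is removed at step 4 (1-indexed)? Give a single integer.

Step 1: current leaves = {1,4,5}. Remove leaf 1 (neighbor: 2).
Step 2: current leaves = {2,4,5}. Remove leaf 2 (neighbor: 3).
Step 3: current leaves = {4,5}. Remove leaf 4 (neighbor: 3).
Step 4: current leaves = {3,5}. Remove leaf 3 (neighbor: 6).

Answer: 3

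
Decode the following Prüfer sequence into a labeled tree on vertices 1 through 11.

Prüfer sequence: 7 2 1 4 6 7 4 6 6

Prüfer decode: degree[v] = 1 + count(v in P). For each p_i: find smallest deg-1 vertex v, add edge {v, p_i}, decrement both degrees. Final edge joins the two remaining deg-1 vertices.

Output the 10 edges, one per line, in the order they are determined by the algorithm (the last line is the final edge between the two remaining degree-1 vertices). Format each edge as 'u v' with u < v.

Answer: 3 7
2 5
1 2
1 4
6 8
7 9
4 7
4 6
6 10
6 11

Derivation:
Initial degrees: {1:2, 2:2, 3:1, 4:3, 5:1, 6:4, 7:3, 8:1, 9:1, 10:1, 11:1}
Step 1: smallest deg-1 vertex = 3, p_1 = 7. Add edge {3,7}. Now deg[3]=0, deg[7]=2.
Step 2: smallest deg-1 vertex = 5, p_2 = 2. Add edge {2,5}. Now deg[5]=0, deg[2]=1.
Step 3: smallest deg-1 vertex = 2, p_3 = 1. Add edge {1,2}. Now deg[2]=0, deg[1]=1.
Step 4: smallest deg-1 vertex = 1, p_4 = 4. Add edge {1,4}. Now deg[1]=0, deg[4]=2.
Step 5: smallest deg-1 vertex = 8, p_5 = 6. Add edge {6,8}. Now deg[8]=0, deg[6]=3.
Step 6: smallest deg-1 vertex = 9, p_6 = 7. Add edge {7,9}. Now deg[9]=0, deg[7]=1.
Step 7: smallest deg-1 vertex = 7, p_7 = 4. Add edge {4,7}. Now deg[7]=0, deg[4]=1.
Step 8: smallest deg-1 vertex = 4, p_8 = 6. Add edge {4,6}. Now deg[4]=0, deg[6]=2.
Step 9: smallest deg-1 vertex = 10, p_9 = 6. Add edge {6,10}. Now deg[10]=0, deg[6]=1.
Final: two remaining deg-1 vertices are 6, 11. Add edge {6,11}.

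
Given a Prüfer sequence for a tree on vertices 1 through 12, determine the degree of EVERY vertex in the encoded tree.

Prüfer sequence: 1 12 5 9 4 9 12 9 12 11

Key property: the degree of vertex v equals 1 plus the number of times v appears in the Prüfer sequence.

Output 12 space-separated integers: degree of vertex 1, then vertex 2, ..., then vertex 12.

Answer: 2 1 1 2 2 1 1 1 4 1 2 4

Derivation:
p_1 = 1: count[1] becomes 1
p_2 = 12: count[12] becomes 1
p_3 = 5: count[5] becomes 1
p_4 = 9: count[9] becomes 1
p_5 = 4: count[4] becomes 1
p_6 = 9: count[9] becomes 2
p_7 = 12: count[12] becomes 2
p_8 = 9: count[9] becomes 3
p_9 = 12: count[12] becomes 3
p_10 = 11: count[11] becomes 1
Degrees (1 + count): deg[1]=1+1=2, deg[2]=1+0=1, deg[3]=1+0=1, deg[4]=1+1=2, deg[5]=1+1=2, deg[6]=1+0=1, deg[7]=1+0=1, deg[8]=1+0=1, deg[9]=1+3=4, deg[10]=1+0=1, deg[11]=1+1=2, deg[12]=1+3=4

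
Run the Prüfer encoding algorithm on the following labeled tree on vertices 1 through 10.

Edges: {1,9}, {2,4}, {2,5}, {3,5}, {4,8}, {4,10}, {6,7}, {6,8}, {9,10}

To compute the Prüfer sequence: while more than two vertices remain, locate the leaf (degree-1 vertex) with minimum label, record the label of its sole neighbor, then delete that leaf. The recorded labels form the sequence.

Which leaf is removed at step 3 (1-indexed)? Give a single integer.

Answer: 5

Derivation:
Step 1: current leaves = {1,3,7}. Remove leaf 1 (neighbor: 9).
Step 2: current leaves = {3,7,9}. Remove leaf 3 (neighbor: 5).
Step 3: current leaves = {5,7,9}. Remove leaf 5 (neighbor: 2).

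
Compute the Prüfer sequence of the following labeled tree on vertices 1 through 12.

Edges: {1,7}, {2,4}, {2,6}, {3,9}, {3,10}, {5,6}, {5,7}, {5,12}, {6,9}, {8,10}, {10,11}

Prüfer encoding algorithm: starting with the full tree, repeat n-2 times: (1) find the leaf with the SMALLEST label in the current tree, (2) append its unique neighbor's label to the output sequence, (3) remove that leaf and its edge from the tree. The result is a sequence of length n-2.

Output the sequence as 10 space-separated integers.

Step 1: leaves = {1,4,8,11,12}. Remove smallest leaf 1, emit neighbor 7.
Step 2: leaves = {4,7,8,11,12}. Remove smallest leaf 4, emit neighbor 2.
Step 3: leaves = {2,7,8,11,12}. Remove smallest leaf 2, emit neighbor 6.
Step 4: leaves = {7,8,11,12}. Remove smallest leaf 7, emit neighbor 5.
Step 5: leaves = {8,11,12}. Remove smallest leaf 8, emit neighbor 10.
Step 6: leaves = {11,12}. Remove smallest leaf 11, emit neighbor 10.
Step 7: leaves = {10,12}. Remove smallest leaf 10, emit neighbor 3.
Step 8: leaves = {3,12}. Remove smallest leaf 3, emit neighbor 9.
Step 9: leaves = {9,12}. Remove smallest leaf 9, emit neighbor 6.
Step 10: leaves = {6,12}. Remove smallest leaf 6, emit neighbor 5.
Done: 2 vertices remain (5, 12). Sequence = [7 2 6 5 10 10 3 9 6 5]

Answer: 7 2 6 5 10 10 3 9 6 5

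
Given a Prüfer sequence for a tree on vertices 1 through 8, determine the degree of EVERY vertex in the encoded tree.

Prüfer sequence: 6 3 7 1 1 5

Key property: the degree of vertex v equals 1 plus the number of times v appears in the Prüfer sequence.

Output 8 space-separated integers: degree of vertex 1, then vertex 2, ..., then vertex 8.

p_1 = 6: count[6] becomes 1
p_2 = 3: count[3] becomes 1
p_3 = 7: count[7] becomes 1
p_4 = 1: count[1] becomes 1
p_5 = 1: count[1] becomes 2
p_6 = 5: count[5] becomes 1
Degrees (1 + count): deg[1]=1+2=3, deg[2]=1+0=1, deg[3]=1+1=2, deg[4]=1+0=1, deg[5]=1+1=2, deg[6]=1+1=2, deg[7]=1+1=2, deg[8]=1+0=1

Answer: 3 1 2 1 2 2 2 1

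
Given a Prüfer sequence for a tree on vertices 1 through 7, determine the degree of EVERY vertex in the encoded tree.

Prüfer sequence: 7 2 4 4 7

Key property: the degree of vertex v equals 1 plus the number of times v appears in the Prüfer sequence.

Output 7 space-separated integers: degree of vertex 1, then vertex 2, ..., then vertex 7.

p_1 = 7: count[7] becomes 1
p_2 = 2: count[2] becomes 1
p_3 = 4: count[4] becomes 1
p_4 = 4: count[4] becomes 2
p_5 = 7: count[7] becomes 2
Degrees (1 + count): deg[1]=1+0=1, deg[2]=1+1=2, deg[3]=1+0=1, deg[4]=1+2=3, deg[5]=1+0=1, deg[6]=1+0=1, deg[7]=1+2=3

Answer: 1 2 1 3 1 1 3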